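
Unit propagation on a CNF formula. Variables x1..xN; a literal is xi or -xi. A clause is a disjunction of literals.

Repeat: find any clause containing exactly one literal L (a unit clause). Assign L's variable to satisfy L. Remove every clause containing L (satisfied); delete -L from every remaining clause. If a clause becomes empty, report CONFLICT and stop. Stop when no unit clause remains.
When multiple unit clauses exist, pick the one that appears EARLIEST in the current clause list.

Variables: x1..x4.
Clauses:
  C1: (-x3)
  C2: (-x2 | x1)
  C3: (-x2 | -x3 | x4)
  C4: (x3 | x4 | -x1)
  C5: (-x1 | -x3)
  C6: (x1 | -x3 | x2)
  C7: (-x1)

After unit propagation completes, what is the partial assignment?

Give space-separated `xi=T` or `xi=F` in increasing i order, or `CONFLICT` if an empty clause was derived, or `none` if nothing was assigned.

Answer: x1=F x2=F x3=F

Derivation:
unit clause [-3] forces x3=F; simplify:
  drop 3 from [3, 4, -1] -> [4, -1]
  satisfied 4 clause(s); 3 remain; assigned so far: [3]
unit clause [-1] forces x1=F; simplify:
  drop 1 from [-2, 1] -> [-2]
  satisfied 2 clause(s); 1 remain; assigned so far: [1, 3]
unit clause [-2] forces x2=F; simplify:
  satisfied 1 clause(s); 0 remain; assigned so far: [1, 2, 3]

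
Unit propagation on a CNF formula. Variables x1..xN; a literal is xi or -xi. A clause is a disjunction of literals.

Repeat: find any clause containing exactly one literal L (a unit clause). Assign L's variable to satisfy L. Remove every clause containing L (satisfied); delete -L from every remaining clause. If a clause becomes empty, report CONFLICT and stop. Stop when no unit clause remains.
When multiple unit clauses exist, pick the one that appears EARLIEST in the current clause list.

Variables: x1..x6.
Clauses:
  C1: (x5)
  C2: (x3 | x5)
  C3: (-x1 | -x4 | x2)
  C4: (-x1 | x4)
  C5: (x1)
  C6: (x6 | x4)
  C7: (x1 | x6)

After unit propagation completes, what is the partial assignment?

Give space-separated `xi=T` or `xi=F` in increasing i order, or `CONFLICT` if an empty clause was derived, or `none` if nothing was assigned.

unit clause [5] forces x5=T; simplify:
  satisfied 2 clause(s); 5 remain; assigned so far: [5]
unit clause [1] forces x1=T; simplify:
  drop -1 from [-1, -4, 2] -> [-4, 2]
  drop -1 from [-1, 4] -> [4]
  satisfied 2 clause(s); 3 remain; assigned so far: [1, 5]
unit clause [4] forces x4=T; simplify:
  drop -4 from [-4, 2] -> [2]
  satisfied 2 clause(s); 1 remain; assigned so far: [1, 4, 5]
unit clause [2] forces x2=T; simplify:
  satisfied 1 clause(s); 0 remain; assigned so far: [1, 2, 4, 5]

Answer: x1=T x2=T x4=T x5=T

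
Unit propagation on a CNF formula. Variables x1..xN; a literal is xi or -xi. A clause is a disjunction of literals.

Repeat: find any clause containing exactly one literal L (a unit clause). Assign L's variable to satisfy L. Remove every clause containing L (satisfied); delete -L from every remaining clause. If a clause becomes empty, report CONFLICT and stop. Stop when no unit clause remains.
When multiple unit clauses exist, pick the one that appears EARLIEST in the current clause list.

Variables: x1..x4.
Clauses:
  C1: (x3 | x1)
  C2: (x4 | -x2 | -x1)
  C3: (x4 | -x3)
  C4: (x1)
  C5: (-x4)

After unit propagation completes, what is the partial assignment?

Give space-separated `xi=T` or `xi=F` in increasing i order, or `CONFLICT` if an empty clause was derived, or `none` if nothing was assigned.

unit clause [1] forces x1=T; simplify:
  drop -1 from [4, -2, -1] -> [4, -2]
  satisfied 2 clause(s); 3 remain; assigned so far: [1]
unit clause [-4] forces x4=F; simplify:
  drop 4 from [4, -2] -> [-2]
  drop 4 from [4, -3] -> [-3]
  satisfied 1 clause(s); 2 remain; assigned so far: [1, 4]
unit clause [-2] forces x2=F; simplify:
  satisfied 1 clause(s); 1 remain; assigned so far: [1, 2, 4]
unit clause [-3] forces x3=F; simplify:
  satisfied 1 clause(s); 0 remain; assigned so far: [1, 2, 3, 4]

Answer: x1=T x2=F x3=F x4=F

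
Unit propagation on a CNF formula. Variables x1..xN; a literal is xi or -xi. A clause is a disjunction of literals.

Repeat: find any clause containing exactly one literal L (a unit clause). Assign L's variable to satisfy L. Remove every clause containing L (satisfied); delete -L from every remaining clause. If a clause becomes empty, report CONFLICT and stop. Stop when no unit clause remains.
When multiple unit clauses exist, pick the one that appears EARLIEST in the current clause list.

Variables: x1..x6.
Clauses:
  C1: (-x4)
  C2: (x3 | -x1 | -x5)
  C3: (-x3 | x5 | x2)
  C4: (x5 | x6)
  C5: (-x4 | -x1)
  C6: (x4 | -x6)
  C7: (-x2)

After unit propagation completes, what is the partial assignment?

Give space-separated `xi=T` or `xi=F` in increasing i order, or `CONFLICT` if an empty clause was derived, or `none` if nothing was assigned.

Answer: x2=F x4=F x5=T x6=F

Derivation:
unit clause [-4] forces x4=F; simplify:
  drop 4 from [4, -6] -> [-6]
  satisfied 2 clause(s); 5 remain; assigned so far: [4]
unit clause [-6] forces x6=F; simplify:
  drop 6 from [5, 6] -> [5]
  satisfied 1 clause(s); 4 remain; assigned so far: [4, 6]
unit clause [5] forces x5=T; simplify:
  drop -5 from [3, -1, -5] -> [3, -1]
  satisfied 2 clause(s); 2 remain; assigned so far: [4, 5, 6]
unit clause [-2] forces x2=F; simplify:
  satisfied 1 clause(s); 1 remain; assigned so far: [2, 4, 5, 6]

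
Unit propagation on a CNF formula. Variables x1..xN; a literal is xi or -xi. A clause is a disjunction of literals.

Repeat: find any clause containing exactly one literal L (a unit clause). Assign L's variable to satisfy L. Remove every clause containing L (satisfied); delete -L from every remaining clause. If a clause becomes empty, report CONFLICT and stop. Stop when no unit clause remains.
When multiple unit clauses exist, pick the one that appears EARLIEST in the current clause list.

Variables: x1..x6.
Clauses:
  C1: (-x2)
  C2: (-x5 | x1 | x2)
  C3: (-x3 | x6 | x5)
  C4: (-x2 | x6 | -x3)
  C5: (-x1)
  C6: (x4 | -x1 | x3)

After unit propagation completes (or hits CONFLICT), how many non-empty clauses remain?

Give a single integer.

Answer: 1

Derivation:
unit clause [-2] forces x2=F; simplify:
  drop 2 from [-5, 1, 2] -> [-5, 1]
  satisfied 2 clause(s); 4 remain; assigned so far: [2]
unit clause [-1] forces x1=F; simplify:
  drop 1 from [-5, 1] -> [-5]
  satisfied 2 clause(s); 2 remain; assigned so far: [1, 2]
unit clause [-5] forces x5=F; simplify:
  drop 5 from [-3, 6, 5] -> [-3, 6]
  satisfied 1 clause(s); 1 remain; assigned so far: [1, 2, 5]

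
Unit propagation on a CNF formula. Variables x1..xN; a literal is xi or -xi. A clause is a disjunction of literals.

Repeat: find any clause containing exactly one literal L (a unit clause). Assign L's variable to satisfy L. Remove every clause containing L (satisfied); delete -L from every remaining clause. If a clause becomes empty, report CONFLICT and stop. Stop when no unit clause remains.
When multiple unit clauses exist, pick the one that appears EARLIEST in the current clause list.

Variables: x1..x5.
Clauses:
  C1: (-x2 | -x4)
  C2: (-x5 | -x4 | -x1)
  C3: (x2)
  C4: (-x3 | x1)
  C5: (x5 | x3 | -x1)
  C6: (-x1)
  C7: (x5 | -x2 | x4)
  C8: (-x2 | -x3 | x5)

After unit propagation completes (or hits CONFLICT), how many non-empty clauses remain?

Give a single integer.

unit clause [2] forces x2=T; simplify:
  drop -2 from [-2, -4] -> [-4]
  drop -2 from [5, -2, 4] -> [5, 4]
  drop -2 from [-2, -3, 5] -> [-3, 5]
  satisfied 1 clause(s); 7 remain; assigned so far: [2]
unit clause [-4] forces x4=F; simplify:
  drop 4 from [5, 4] -> [5]
  satisfied 2 clause(s); 5 remain; assigned so far: [2, 4]
unit clause [-1] forces x1=F; simplify:
  drop 1 from [-3, 1] -> [-3]
  satisfied 2 clause(s); 3 remain; assigned so far: [1, 2, 4]
unit clause [-3] forces x3=F; simplify:
  satisfied 2 clause(s); 1 remain; assigned so far: [1, 2, 3, 4]
unit clause [5] forces x5=T; simplify:
  satisfied 1 clause(s); 0 remain; assigned so far: [1, 2, 3, 4, 5]

Answer: 0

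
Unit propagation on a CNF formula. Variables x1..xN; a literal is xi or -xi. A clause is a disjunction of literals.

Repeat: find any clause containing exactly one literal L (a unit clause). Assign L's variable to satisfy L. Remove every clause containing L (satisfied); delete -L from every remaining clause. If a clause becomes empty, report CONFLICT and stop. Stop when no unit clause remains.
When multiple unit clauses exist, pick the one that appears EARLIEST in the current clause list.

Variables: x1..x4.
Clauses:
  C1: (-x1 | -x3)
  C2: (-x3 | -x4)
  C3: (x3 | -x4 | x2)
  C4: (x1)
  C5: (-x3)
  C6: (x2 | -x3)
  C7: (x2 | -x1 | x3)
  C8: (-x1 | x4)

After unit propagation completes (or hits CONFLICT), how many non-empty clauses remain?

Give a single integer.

unit clause [1] forces x1=T; simplify:
  drop -1 from [-1, -3] -> [-3]
  drop -1 from [2, -1, 3] -> [2, 3]
  drop -1 from [-1, 4] -> [4]
  satisfied 1 clause(s); 7 remain; assigned so far: [1]
unit clause [-3] forces x3=F; simplify:
  drop 3 from [3, -4, 2] -> [-4, 2]
  drop 3 from [2, 3] -> [2]
  satisfied 4 clause(s); 3 remain; assigned so far: [1, 3]
unit clause [2] forces x2=T; simplify:
  satisfied 2 clause(s); 1 remain; assigned so far: [1, 2, 3]
unit clause [4] forces x4=T; simplify:
  satisfied 1 clause(s); 0 remain; assigned so far: [1, 2, 3, 4]

Answer: 0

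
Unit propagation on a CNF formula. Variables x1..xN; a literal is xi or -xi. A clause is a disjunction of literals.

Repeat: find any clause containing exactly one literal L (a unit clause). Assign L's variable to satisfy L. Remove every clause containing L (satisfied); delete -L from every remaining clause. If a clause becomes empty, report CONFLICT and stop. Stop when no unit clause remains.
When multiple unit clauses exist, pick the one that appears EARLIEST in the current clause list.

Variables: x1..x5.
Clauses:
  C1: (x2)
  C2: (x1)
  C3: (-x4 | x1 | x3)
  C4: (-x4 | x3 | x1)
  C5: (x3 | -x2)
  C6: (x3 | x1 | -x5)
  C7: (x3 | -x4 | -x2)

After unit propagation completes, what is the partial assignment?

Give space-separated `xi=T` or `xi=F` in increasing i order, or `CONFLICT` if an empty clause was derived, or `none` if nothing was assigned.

unit clause [2] forces x2=T; simplify:
  drop -2 from [3, -2] -> [3]
  drop -2 from [3, -4, -2] -> [3, -4]
  satisfied 1 clause(s); 6 remain; assigned so far: [2]
unit clause [1] forces x1=T; simplify:
  satisfied 4 clause(s); 2 remain; assigned so far: [1, 2]
unit clause [3] forces x3=T; simplify:
  satisfied 2 clause(s); 0 remain; assigned so far: [1, 2, 3]

Answer: x1=T x2=T x3=T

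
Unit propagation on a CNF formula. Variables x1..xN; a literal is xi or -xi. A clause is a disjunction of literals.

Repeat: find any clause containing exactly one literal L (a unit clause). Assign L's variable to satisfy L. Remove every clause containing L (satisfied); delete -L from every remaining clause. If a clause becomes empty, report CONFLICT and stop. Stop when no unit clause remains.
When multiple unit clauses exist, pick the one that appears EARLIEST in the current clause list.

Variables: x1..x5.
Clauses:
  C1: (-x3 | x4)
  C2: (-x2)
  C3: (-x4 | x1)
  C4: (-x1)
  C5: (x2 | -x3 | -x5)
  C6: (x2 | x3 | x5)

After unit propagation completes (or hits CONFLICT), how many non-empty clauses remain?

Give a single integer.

Answer: 0

Derivation:
unit clause [-2] forces x2=F; simplify:
  drop 2 from [2, -3, -5] -> [-3, -5]
  drop 2 from [2, 3, 5] -> [3, 5]
  satisfied 1 clause(s); 5 remain; assigned so far: [2]
unit clause [-1] forces x1=F; simplify:
  drop 1 from [-4, 1] -> [-4]
  satisfied 1 clause(s); 4 remain; assigned so far: [1, 2]
unit clause [-4] forces x4=F; simplify:
  drop 4 from [-3, 4] -> [-3]
  satisfied 1 clause(s); 3 remain; assigned so far: [1, 2, 4]
unit clause [-3] forces x3=F; simplify:
  drop 3 from [3, 5] -> [5]
  satisfied 2 clause(s); 1 remain; assigned so far: [1, 2, 3, 4]
unit clause [5] forces x5=T; simplify:
  satisfied 1 clause(s); 0 remain; assigned so far: [1, 2, 3, 4, 5]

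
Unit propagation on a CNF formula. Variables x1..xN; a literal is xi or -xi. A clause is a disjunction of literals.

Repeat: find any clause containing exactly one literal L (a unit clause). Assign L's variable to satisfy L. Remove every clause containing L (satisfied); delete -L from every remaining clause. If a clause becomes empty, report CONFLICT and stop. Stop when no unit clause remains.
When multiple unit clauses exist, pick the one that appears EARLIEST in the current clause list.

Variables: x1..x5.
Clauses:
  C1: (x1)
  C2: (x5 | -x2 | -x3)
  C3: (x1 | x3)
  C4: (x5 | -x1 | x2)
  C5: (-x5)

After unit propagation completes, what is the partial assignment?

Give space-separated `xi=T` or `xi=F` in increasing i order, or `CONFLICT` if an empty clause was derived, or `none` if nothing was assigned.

unit clause [1] forces x1=T; simplify:
  drop -1 from [5, -1, 2] -> [5, 2]
  satisfied 2 clause(s); 3 remain; assigned so far: [1]
unit clause [-5] forces x5=F; simplify:
  drop 5 from [5, -2, -3] -> [-2, -3]
  drop 5 from [5, 2] -> [2]
  satisfied 1 clause(s); 2 remain; assigned so far: [1, 5]
unit clause [2] forces x2=T; simplify:
  drop -2 from [-2, -3] -> [-3]
  satisfied 1 clause(s); 1 remain; assigned so far: [1, 2, 5]
unit clause [-3] forces x3=F; simplify:
  satisfied 1 clause(s); 0 remain; assigned so far: [1, 2, 3, 5]

Answer: x1=T x2=T x3=F x5=F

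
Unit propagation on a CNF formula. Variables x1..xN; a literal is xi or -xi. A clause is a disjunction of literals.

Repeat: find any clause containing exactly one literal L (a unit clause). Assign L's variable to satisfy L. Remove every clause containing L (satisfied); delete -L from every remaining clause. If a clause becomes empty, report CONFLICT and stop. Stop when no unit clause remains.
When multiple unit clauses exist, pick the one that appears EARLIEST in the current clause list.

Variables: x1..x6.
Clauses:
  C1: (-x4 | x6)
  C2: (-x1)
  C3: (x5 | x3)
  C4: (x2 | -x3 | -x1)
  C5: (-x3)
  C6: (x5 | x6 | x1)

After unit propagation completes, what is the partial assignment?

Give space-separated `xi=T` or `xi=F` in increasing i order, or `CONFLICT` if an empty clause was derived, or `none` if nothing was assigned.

Answer: x1=F x3=F x5=T

Derivation:
unit clause [-1] forces x1=F; simplify:
  drop 1 from [5, 6, 1] -> [5, 6]
  satisfied 2 clause(s); 4 remain; assigned so far: [1]
unit clause [-3] forces x3=F; simplify:
  drop 3 from [5, 3] -> [5]
  satisfied 1 clause(s); 3 remain; assigned so far: [1, 3]
unit clause [5] forces x5=T; simplify:
  satisfied 2 clause(s); 1 remain; assigned so far: [1, 3, 5]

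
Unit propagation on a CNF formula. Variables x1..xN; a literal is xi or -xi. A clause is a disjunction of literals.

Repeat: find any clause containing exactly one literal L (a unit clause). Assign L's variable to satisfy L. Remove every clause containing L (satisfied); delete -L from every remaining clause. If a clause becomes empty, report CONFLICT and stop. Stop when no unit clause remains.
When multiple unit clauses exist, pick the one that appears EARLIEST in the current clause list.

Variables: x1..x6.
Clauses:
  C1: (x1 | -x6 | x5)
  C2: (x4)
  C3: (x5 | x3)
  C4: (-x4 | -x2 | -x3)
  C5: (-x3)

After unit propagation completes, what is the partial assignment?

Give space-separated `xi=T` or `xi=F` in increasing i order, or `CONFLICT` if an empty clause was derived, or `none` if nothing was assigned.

unit clause [4] forces x4=T; simplify:
  drop -4 from [-4, -2, -3] -> [-2, -3]
  satisfied 1 clause(s); 4 remain; assigned so far: [4]
unit clause [-3] forces x3=F; simplify:
  drop 3 from [5, 3] -> [5]
  satisfied 2 clause(s); 2 remain; assigned so far: [3, 4]
unit clause [5] forces x5=T; simplify:
  satisfied 2 clause(s); 0 remain; assigned so far: [3, 4, 5]

Answer: x3=F x4=T x5=T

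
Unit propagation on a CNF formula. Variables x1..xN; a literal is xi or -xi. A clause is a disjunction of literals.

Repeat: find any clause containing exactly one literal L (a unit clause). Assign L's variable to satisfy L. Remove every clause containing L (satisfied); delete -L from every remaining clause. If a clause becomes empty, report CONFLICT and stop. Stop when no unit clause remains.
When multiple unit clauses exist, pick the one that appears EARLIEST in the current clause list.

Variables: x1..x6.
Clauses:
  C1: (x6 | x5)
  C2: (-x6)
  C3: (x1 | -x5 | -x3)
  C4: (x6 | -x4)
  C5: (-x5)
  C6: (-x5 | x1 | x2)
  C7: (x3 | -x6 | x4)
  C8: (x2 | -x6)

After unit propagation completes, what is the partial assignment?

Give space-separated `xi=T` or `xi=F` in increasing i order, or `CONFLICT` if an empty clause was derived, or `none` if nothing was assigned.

Answer: CONFLICT

Derivation:
unit clause [-6] forces x6=F; simplify:
  drop 6 from [6, 5] -> [5]
  drop 6 from [6, -4] -> [-4]
  satisfied 3 clause(s); 5 remain; assigned so far: [6]
unit clause [5] forces x5=T; simplify:
  drop -5 from [1, -5, -3] -> [1, -3]
  drop -5 from [-5] -> [] (empty!)
  drop -5 from [-5, 1, 2] -> [1, 2]
  satisfied 1 clause(s); 4 remain; assigned so far: [5, 6]
CONFLICT (empty clause)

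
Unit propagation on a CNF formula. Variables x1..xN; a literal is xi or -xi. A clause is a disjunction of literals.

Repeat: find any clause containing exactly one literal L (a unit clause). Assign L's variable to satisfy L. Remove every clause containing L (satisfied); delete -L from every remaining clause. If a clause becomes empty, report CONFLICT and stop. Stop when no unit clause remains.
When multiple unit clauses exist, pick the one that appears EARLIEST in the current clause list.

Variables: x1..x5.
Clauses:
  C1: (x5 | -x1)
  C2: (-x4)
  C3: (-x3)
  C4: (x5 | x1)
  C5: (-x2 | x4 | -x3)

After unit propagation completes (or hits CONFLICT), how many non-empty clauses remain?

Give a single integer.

unit clause [-4] forces x4=F; simplify:
  drop 4 from [-2, 4, -3] -> [-2, -3]
  satisfied 1 clause(s); 4 remain; assigned so far: [4]
unit clause [-3] forces x3=F; simplify:
  satisfied 2 clause(s); 2 remain; assigned so far: [3, 4]

Answer: 2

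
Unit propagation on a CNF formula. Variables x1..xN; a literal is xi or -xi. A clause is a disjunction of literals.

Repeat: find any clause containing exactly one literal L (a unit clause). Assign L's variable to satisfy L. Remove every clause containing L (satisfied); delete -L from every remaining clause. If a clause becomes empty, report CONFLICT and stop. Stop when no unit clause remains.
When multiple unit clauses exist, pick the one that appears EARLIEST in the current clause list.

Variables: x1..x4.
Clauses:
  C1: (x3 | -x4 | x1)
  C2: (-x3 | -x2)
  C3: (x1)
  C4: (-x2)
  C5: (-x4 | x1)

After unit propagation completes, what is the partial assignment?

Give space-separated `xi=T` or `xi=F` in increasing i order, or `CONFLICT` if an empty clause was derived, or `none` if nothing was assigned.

unit clause [1] forces x1=T; simplify:
  satisfied 3 clause(s); 2 remain; assigned so far: [1]
unit clause [-2] forces x2=F; simplify:
  satisfied 2 clause(s); 0 remain; assigned so far: [1, 2]

Answer: x1=T x2=F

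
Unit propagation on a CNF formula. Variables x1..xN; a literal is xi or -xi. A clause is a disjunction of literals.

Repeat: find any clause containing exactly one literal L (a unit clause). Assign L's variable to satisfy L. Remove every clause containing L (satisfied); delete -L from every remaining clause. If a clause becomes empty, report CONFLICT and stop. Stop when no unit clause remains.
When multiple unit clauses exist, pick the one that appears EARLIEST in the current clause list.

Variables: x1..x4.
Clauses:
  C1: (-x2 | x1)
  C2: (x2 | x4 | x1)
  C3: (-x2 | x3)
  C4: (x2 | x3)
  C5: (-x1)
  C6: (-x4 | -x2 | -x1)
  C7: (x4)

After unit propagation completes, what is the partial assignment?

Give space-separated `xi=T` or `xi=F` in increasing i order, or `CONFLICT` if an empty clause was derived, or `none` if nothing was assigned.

Answer: x1=F x2=F x3=T x4=T

Derivation:
unit clause [-1] forces x1=F; simplify:
  drop 1 from [-2, 1] -> [-2]
  drop 1 from [2, 4, 1] -> [2, 4]
  satisfied 2 clause(s); 5 remain; assigned so far: [1]
unit clause [-2] forces x2=F; simplify:
  drop 2 from [2, 4] -> [4]
  drop 2 from [2, 3] -> [3]
  satisfied 2 clause(s); 3 remain; assigned so far: [1, 2]
unit clause [4] forces x4=T; simplify:
  satisfied 2 clause(s); 1 remain; assigned so far: [1, 2, 4]
unit clause [3] forces x3=T; simplify:
  satisfied 1 clause(s); 0 remain; assigned so far: [1, 2, 3, 4]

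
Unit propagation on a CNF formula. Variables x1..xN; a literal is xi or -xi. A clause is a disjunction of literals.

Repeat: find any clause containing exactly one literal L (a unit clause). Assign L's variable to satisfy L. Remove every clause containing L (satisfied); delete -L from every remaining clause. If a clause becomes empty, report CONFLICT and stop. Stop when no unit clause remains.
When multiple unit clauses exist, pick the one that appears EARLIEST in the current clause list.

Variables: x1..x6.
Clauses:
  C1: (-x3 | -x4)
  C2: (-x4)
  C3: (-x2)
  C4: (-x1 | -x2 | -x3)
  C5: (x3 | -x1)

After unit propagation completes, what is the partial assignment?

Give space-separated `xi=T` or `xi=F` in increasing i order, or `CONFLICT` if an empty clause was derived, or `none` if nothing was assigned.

unit clause [-4] forces x4=F; simplify:
  satisfied 2 clause(s); 3 remain; assigned so far: [4]
unit clause [-2] forces x2=F; simplify:
  satisfied 2 clause(s); 1 remain; assigned so far: [2, 4]

Answer: x2=F x4=F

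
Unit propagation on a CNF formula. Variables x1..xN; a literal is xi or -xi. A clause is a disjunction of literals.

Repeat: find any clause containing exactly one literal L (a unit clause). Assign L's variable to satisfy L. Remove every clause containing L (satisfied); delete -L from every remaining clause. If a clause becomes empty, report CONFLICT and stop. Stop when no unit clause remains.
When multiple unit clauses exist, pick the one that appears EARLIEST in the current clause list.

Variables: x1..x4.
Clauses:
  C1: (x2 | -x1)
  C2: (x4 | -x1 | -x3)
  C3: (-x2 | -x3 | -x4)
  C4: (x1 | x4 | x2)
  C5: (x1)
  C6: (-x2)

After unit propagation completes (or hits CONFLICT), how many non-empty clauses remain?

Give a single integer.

unit clause [1] forces x1=T; simplify:
  drop -1 from [2, -1] -> [2]
  drop -1 from [4, -1, -3] -> [4, -3]
  satisfied 2 clause(s); 4 remain; assigned so far: [1]
unit clause [2] forces x2=T; simplify:
  drop -2 from [-2, -3, -4] -> [-3, -4]
  drop -2 from [-2] -> [] (empty!)
  satisfied 1 clause(s); 3 remain; assigned so far: [1, 2]
CONFLICT (empty clause)

Answer: 2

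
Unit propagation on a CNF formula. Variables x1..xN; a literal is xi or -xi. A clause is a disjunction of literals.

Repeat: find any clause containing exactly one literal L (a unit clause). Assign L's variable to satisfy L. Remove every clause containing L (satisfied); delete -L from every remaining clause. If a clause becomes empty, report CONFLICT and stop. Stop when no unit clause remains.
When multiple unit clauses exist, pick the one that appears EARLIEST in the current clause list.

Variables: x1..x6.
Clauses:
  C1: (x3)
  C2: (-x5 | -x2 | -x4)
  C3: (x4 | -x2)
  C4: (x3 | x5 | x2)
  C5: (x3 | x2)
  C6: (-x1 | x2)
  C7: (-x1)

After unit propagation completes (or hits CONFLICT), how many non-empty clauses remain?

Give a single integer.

Answer: 2

Derivation:
unit clause [3] forces x3=T; simplify:
  satisfied 3 clause(s); 4 remain; assigned so far: [3]
unit clause [-1] forces x1=F; simplify:
  satisfied 2 clause(s); 2 remain; assigned so far: [1, 3]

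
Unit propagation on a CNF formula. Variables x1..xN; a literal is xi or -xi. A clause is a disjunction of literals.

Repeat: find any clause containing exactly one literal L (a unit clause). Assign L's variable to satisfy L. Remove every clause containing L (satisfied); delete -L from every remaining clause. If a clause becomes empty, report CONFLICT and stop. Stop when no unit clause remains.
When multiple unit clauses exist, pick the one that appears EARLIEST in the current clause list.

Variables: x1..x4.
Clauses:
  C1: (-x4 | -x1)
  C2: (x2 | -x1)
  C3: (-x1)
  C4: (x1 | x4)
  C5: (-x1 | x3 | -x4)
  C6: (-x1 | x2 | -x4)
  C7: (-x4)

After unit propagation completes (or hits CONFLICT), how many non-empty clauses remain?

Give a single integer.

unit clause [-1] forces x1=F; simplify:
  drop 1 from [1, 4] -> [4]
  satisfied 5 clause(s); 2 remain; assigned so far: [1]
unit clause [4] forces x4=T; simplify:
  drop -4 from [-4] -> [] (empty!)
  satisfied 1 clause(s); 1 remain; assigned so far: [1, 4]
CONFLICT (empty clause)

Answer: 0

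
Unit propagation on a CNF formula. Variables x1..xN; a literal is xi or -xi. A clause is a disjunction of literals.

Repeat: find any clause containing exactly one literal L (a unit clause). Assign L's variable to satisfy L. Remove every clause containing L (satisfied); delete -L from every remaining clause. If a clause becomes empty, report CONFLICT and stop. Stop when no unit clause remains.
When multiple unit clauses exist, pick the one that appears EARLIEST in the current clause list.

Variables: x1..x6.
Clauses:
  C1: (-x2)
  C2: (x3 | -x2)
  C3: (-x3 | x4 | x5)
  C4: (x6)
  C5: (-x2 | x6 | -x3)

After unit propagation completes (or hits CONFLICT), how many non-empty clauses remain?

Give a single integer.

Answer: 1

Derivation:
unit clause [-2] forces x2=F; simplify:
  satisfied 3 clause(s); 2 remain; assigned so far: [2]
unit clause [6] forces x6=T; simplify:
  satisfied 1 clause(s); 1 remain; assigned so far: [2, 6]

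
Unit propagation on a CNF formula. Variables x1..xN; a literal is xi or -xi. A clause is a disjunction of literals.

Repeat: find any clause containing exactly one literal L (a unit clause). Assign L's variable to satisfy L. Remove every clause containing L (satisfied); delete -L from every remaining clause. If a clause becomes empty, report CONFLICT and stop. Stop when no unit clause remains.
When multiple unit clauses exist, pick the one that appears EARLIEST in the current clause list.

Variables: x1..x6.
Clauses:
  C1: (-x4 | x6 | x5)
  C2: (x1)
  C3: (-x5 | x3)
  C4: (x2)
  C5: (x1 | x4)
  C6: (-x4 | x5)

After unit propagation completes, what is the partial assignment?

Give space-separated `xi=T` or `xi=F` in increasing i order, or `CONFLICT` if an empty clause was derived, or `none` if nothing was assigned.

unit clause [1] forces x1=T; simplify:
  satisfied 2 clause(s); 4 remain; assigned so far: [1]
unit clause [2] forces x2=T; simplify:
  satisfied 1 clause(s); 3 remain; assigned so far: [1, 2]

Answer: x1=T x2=T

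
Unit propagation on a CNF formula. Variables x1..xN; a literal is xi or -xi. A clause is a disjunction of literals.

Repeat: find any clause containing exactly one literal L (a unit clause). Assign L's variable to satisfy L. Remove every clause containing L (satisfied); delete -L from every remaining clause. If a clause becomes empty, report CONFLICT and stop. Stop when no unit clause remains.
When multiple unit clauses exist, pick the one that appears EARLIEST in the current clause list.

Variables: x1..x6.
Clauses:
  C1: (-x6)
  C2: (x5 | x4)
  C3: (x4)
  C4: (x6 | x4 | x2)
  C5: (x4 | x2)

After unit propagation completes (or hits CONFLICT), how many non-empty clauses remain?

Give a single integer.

unit clause [-6] forces x6=F; simplify:
  drop 6 from [6, 4, 2] -> [4, 2]
  satisfied 1 clause(s); 4 remain; assigned so far: [6]
unit clause [4] forces x4=T; simplify:
  satisfied 4 clause(s); 0 remain; assigned so far: [4, 6]

Answer: 0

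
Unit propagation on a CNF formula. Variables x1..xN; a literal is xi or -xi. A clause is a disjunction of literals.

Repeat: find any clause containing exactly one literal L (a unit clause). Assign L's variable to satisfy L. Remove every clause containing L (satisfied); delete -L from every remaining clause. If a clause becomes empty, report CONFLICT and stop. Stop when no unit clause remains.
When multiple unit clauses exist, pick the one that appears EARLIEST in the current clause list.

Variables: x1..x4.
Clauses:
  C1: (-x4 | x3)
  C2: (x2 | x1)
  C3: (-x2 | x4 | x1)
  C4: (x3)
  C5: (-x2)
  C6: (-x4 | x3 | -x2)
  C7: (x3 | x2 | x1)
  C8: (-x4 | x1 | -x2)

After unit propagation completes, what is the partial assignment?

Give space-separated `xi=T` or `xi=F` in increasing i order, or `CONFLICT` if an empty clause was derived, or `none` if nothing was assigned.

Answer: x1=T x2=F x3=T

Derivation:
unit clause [3] forces x3=T; simplify:
  satisfied 4 clause(s); 4 remain; assigned so far: [3]
unit clause [-2] forces x2=F; simplify:
  drop 2 from [2, 1] -> [1]
  satisfied 3 clause(s); 1 remain; assigned so far: [2, 3]
unit clause [1] forces x1=T; simplify:
  satisfied 1 clause(s); 0 remain; assigned so far: [1, 2, 3]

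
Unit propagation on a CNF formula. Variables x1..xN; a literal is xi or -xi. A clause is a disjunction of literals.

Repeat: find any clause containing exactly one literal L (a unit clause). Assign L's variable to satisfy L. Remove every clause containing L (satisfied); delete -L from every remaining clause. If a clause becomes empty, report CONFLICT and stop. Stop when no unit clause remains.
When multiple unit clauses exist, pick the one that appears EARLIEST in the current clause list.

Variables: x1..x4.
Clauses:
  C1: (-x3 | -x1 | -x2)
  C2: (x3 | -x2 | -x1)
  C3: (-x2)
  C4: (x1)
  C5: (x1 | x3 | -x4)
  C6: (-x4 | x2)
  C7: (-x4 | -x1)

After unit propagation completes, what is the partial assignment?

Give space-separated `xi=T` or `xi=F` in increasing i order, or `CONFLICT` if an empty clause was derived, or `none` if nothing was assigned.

Answer: x1=T x2=F x4=F

Derivation:
unit clause [-2] forces x2=F; simplify:
  drop 2 from [-4, 2] -> [-4]
  satisfied 3 clause(s); 4 remain; assigned so far: [2]
unit clause [1] forces x1=T; simplify:
  drop -1 from [-4, -1] -> [-4]
  satisfied 2 clause(s); 2 remain; assigned so far: [1, 2]
unit clause [-4] forces x4=F; simplify:
  satisfied 2 clause(s); 0 remain; assigned so far: [1, 2, 4]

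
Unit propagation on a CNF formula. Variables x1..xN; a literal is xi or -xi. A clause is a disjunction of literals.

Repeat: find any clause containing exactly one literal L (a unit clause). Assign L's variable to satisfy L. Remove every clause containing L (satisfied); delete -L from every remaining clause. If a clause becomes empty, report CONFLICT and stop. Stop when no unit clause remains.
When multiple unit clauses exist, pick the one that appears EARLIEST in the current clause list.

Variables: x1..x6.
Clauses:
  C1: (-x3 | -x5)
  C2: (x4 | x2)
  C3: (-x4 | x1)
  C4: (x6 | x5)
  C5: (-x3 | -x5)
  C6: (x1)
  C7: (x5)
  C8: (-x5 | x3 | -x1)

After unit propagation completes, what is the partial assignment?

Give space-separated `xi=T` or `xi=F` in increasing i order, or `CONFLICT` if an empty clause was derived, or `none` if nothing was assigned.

Answer: CONFLICT

Derivation:
unit clause [1] forces x1=T; simplify:
  drop -1 from [-5, 3, -1] -> [-5, 3]
  satisfied 2 clause(s); 6 remain; assigned so far: [1]
unit clause [5] forces x5=T; simplify:
  drop -5 from [-3, -5] -> [-3]
  drop -5 from [-3, -5] -> [-3]
  drop -5 from [-5, 3] -> [3]
  satisfied 2 clause(s); 4 remain; assigned so far: [1, 5]
unit clause [-3] forces x3=F; simplify:
  drop 3 from [3] -> [] (empty!)
  satisfied 2 clause(s); 2 remain; assigned so far: [1, 3, 5]
CONFLICT (empty clause)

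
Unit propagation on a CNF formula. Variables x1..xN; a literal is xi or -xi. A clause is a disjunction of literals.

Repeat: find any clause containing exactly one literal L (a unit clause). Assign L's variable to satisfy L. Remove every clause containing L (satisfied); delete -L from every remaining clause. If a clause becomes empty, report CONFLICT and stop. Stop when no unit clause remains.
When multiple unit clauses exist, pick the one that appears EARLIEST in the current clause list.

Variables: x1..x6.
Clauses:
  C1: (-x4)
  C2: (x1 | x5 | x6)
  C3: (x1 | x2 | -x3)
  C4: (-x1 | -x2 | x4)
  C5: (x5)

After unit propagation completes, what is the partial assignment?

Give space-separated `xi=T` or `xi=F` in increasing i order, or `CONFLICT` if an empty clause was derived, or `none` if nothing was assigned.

Answer: x4=F x5=T

Derivation:
unit clause [-4] forces x4=F; simplify:
  drop 4 from [-1, -2, 4] -> [-1, -2]
  satisfied 1 clause(s); 4 remain; assigned so far: [4]
unit clause [5] forces x5=T; simplify:
  satisfied 2 clause(s); 2 remain; assigned so far: [4, 5]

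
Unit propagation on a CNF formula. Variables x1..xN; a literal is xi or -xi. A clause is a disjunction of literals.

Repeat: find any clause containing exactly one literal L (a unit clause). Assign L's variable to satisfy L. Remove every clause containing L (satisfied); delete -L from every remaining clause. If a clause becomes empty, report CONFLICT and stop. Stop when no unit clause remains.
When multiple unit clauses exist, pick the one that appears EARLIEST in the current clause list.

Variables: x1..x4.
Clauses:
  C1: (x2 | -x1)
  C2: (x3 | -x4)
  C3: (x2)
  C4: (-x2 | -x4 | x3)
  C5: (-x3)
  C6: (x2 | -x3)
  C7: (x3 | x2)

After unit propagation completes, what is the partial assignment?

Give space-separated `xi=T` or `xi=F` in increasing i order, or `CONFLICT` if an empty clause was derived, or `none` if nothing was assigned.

unit clause [2] forces x2=T; simplify:
  drop -2 from [-2, -4, 3] -> [-4, 3]
  satisfied 4 clause(s); 3 remain; assigned so far: [2]
unit clause [-3] forces x3=F; simplify:
  drop 3 from [3, -4] -> [-4]
  drop 3 from [-4, 3] -> [-4]
  satisfied 1 clause(s); 2 remain; assigned so far: [2, 3]
unit clause [-4] forces x4=F; simplify:
  satisfied 2 clause(s); 0 remain; assigned so far: [2, 3, 4]

Answer: x2=T x3=F x4=F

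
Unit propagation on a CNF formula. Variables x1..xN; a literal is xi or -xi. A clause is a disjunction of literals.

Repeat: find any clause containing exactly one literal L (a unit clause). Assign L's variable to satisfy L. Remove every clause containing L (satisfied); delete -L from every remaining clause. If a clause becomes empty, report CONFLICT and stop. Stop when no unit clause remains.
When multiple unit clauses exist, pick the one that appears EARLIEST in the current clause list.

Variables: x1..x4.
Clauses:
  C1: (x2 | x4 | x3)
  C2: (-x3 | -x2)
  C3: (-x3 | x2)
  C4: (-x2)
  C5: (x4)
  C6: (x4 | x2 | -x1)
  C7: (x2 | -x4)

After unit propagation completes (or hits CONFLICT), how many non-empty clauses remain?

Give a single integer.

unit clause [-2] forces x2=F; simplify:
  drop 2 from [2, 4, 3] -> [4, 3]
  drop 2 from [-3, 2] -> [-3]
  drop 2 from [4, 2, -1] -> [4, -1]
  drop 2 from [2, -4] -> [-4]
  satisfied 2 clause(s); 5 remain; assigned so far: [2]
unit clause [-3] forces x3=F; simplify:
  drop 3 from [4, 3] -> [4]
  satisfied 1 clause(s); 4 remain; assigned so far: [2, 3]
unit clause [4] forces x4=T; simplify:
  drop -4 from [-4] -> [] (empty!)
  satisfied 3 clause(s); 1 remain; assigned so far: [2, 3, 4]
CONFLICT (empty clause)

Answer: 0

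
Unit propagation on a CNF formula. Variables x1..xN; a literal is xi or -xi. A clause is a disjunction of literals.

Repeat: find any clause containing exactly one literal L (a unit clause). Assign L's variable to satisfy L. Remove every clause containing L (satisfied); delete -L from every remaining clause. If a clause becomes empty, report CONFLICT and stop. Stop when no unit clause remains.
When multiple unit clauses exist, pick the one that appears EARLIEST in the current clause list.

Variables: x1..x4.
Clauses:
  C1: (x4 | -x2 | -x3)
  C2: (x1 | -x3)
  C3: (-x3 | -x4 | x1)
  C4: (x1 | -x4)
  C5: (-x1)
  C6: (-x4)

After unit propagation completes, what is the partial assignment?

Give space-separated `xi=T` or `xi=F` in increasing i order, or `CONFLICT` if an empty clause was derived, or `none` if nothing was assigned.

Answer: x1=F x3=F x4=F

Derivation:
unit clause [-1] forces x1=F; simplify:
  drop 1 from [1, -3] -> [-3]
  drop 1 from [-3, -4, 1] -> [-3, -4]
  drop 1 from [1, -4] -> [-4]
  satisfied 1 clause(s); 5 remain; assigned so far: [1]
unit clause [-3] forces x3=F; simplify:
  satisfied 3 clause(s); 2 remain; assigned so far: [1, 3]
unit clause [-4] forces x4=F; simplify:
  satisfied 2 clause(s); 0 remain; assigned so far: [1, 3, 4]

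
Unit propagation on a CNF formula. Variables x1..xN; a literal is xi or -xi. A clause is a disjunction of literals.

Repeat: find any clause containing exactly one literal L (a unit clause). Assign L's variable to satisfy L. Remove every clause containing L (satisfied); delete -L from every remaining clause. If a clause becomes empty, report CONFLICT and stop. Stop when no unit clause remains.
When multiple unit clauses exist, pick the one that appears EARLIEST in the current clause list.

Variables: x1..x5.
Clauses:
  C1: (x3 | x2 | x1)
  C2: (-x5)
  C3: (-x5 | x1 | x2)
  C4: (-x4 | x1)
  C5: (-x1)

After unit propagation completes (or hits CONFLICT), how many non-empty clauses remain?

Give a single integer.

Answer: 1

Derivation:
unit clause [-5] forces x5=F; simplify:
  satisfied 2 clause(s); 3 remain; assigned so far: [5]
unit clause [-1] forces x1=F; simplify:
  drop 1 from [3, 2, 1] -> [3, 2]
  drop 1 from [-4, 1] -> [-4]
  satisfied 1 clause(s); 2 remain; assigned so far: [1, 5]
unit clause [-4] forces x4=F; simplify:
  satisfied 1 clause(s); 1 remain; assigned so far: [1, 4, 5]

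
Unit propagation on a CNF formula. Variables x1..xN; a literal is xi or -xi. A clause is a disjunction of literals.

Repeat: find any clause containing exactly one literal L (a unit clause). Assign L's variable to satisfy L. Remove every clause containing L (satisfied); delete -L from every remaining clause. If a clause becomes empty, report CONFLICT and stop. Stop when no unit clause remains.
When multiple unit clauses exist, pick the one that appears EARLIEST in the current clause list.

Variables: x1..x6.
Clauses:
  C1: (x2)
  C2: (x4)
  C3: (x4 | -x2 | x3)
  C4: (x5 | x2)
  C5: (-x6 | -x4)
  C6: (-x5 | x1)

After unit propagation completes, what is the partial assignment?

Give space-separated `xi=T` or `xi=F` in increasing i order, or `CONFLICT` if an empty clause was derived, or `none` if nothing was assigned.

unit clause [2] forces x2=T; simplify:
  drop -2 from [4, -2, 3] -> [4, 3]
  satisfied 2 clause(s); 4 remain; assigned so far: [2]
unit clause [4] forces x4=T; simplify:
  drop -4 from [-6, -4] -> [-6]
  satisfied 2 clause(s); 2 remain; assigned so far: [2, 4]
unit clause [-6] forces x6=F; simplify:
  satisfied 1 clause(s); 1 remain; assigned so far: [2, 4, 6]

Answer: x2=T x4=T x6=F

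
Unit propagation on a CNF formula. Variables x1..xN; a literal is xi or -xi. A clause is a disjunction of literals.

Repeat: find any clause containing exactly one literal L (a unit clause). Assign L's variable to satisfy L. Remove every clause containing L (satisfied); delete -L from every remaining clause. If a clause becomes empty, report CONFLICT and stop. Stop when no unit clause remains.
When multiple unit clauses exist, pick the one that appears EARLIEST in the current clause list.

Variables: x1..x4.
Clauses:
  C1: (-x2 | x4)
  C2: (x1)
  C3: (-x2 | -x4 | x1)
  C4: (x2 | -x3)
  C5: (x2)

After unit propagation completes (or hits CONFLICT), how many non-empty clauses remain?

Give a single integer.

Answer: 0

Derivation:
unit clause [1] forces x1=T; simplify:
  satisfied 2 clause(s); 3 remain; assigned so far: [1]
unit clause [2] forces x2=T; simplify:
  drop -2 from [-2, 4] -> [4]
  satisfied 2 clause(s); 1 remain; assigned so far: [1, 2]
unit clause [4] forces x4=T; simplify:
  satisfied 1 clause(s); 0 remain; assigned so far: [1, 2, 4]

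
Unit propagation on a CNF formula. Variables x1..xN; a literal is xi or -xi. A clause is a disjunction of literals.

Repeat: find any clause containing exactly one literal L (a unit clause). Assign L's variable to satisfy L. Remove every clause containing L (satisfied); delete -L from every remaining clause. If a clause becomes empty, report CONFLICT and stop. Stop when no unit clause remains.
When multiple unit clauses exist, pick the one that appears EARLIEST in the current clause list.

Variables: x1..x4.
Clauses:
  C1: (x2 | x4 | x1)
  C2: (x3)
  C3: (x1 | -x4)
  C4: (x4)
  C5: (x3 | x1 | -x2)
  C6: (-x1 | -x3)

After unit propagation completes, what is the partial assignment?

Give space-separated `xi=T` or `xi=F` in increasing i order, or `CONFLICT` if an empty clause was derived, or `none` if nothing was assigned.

Answer: CONFLICT

Derivation:
unit clause [3] forces x3=T; simplify:
  drop -3 from [-1, -3] -> [-1]
  satisfied 2 clause(s); 4 remain; assigned so far: [3]
unit clause [4] forces x4=T; simplify:
  drop -4 from [1, -4] -> [1]
  satisfied 2 clause(s); 2 remain; assigned so far: [3, 4]
unit clause [1] forces x1=T; simplify:
  drop -1 from [-1] -> [] (empty!)
  satisfied 1 clause(s); 1 remain; assigned so far: [1, 3, 4]
CONFLICT (empty clause)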